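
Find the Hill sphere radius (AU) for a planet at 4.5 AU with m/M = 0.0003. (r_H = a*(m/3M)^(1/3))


r_H = a * (m/3M)^(1/3) = 4.5 * (0.0003/3)^(1/3) = 0.2089

0.2089 AU


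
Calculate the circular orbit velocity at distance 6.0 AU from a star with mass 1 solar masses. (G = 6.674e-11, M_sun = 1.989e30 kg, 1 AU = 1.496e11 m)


v = sqrt(GM/r) = sqrt(6.674e-11 * 1.989e+30 / 8.976e+11) = 12160.9939

12160.9939 m/s


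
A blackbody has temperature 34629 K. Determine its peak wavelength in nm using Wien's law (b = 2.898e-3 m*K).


lam_max = b / T = 2.898e-3 / 34629 = 8.369e-08 m = 83.6871 nm

83.6871 nm


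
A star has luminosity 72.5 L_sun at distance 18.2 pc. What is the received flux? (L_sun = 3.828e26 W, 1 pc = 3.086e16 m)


F = L / (4*pi*d^2) = 2.775e+28 / (4*pi*(5.617e+17)^2) = 7.001e-09

7.001e-09 W/m^2


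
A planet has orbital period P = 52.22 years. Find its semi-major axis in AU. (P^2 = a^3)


a = P^(2/3) = 52.22^(2/3) = 13.9709

13.9709 AU


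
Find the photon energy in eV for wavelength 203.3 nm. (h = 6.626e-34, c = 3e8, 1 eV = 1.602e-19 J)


E = hc/lambda = 6.626e-34 * 3e8 / 2.033e-07 = 9.778e-19 J = 6.1034 eV

6.1034 eV


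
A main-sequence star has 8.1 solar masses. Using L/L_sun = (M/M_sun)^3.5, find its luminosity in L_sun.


L/L_sun = (M/M_sun)^3.5 = 8.1^3.5 = 1512.5076

1512.5076 L_sun


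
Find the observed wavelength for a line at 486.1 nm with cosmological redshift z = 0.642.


lam_obs = lam_emit * (1 + z) = 486.1 * (1 + 0.642) = 798.1762

798.1762 nm


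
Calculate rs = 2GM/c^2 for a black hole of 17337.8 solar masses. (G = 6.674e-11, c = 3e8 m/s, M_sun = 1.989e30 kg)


M = 17337.8 * 1.989e30 kg = 3.44848842e+34 kg. rs = 2GM/c^2 = 2 * 6.674e-11 * 3.44848842e+34 / (3e8)^2 = 5.114e+07

5.114e+07 m


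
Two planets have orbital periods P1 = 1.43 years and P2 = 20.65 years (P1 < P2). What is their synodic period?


1/P_syn = |1/P1 - 1/P2| = |1/1.43 - 1/20.65| => P_syn = 1.5364

1.5364 years


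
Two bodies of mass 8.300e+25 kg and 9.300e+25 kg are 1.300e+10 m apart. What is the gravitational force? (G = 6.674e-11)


F = G*m1*m2/r^2 = 6.674e-11 * 8.300e+25 * 9.300e+25 / (1.300e+10)^2 = 6.674e-11 * 7.719e+51 / 1.690e+20 = 3.048e+21

3.048e+21 N


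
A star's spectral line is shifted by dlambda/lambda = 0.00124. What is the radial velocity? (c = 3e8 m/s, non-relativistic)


v = (dlambda/lambda) * c = 0.00124 * 3e8 = 372000.0

372000.0 m/s


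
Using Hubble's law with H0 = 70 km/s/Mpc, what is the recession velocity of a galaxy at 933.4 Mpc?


v = H0 * d = 70 * 933.4 = 65338.0

65338.0 km/s


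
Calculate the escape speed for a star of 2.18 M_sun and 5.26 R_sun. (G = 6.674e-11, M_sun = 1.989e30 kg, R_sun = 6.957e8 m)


M = 2.18 * 1.989e30 kg = 4.33602e+30 kg; R = 5.26 * 6.957e8 m = 3.659382e+09 m. v_esc = sqrt(2GM/R) = sqrt(2 * 6.674e-11 * 4.33602e+30 / 3.659382e+09) = 397694.7552

397694.7552 m/s


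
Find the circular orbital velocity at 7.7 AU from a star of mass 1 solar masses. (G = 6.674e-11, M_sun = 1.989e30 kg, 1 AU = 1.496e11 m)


v = sqrt(GM/r) = sqrt(6.674e-11 * 1.989e+30 / 1.152e+12) = 10734.9329

10734.9329 m/s


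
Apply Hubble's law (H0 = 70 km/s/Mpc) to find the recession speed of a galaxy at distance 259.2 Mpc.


v = H0 * d = 70 * 259.2 = 18144.0

18144.0 km/s


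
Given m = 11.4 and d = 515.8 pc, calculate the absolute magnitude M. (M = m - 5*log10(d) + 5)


M = m - 5*log10(d) + 5 = 11.4 - 5*log10(515.8) + 5 = 2.8376

2.8376


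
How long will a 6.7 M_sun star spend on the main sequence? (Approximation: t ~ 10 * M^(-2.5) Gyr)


t = 10 * M^(-2.5) = 10 * 6.7^(-2.5) = 0.0861

0.0861 Gyr


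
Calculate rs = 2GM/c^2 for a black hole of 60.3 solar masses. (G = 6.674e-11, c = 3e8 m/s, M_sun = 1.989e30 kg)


M = 60.3 * 1.989e30 kg = 1.199367e+32 kg. rs = 2GM/c^2 = 2 * 6.674e-11 * 1.199367e+32 / (3e8)^2 = 177879.4524

177879.4524 m


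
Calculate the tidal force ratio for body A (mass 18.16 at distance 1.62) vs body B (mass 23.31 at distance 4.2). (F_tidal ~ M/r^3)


Ratio = (M1/r1^3) / (M2/r2^3) = (18.16/1.62^3) / (23.31/4.2^3) = 13.5761

13.5761


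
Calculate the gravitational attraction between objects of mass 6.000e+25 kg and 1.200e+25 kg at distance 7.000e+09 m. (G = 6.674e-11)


F = G*m1*m2/r^2 = 6.674e-11 * 6.000e+25 * 1.200e+25 / (7.000e+09)^2 = 6.674e-11 * 7.200e+50 / 4.900e+19 = 9.807e+20

9.807e+20 N


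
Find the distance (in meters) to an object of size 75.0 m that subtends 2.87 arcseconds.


D = size / theta_rad, theta_rad = 2.87 * pi/(180*3600) = 1.391e-05, D = 5.390e+06

5.390e+06 m


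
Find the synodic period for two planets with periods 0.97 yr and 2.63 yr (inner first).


1/P_syn = |1/P1 - 1/P2| = |1/0.97 - 1/2.63| => P_syn = 1.5368

1.5368 years


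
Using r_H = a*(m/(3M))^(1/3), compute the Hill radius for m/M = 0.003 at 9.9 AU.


r_H = a * (m/3M)^(1/3) = 9.9 * (0.003/3)^(1/3) = 0.99

0.99 AU


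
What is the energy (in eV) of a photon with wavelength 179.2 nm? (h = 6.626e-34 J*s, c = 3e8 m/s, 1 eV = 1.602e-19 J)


E = hc/lambda = 6.626e-34 * 3e8 / 1.792e-07 = 1.109e-18 J = 6.9242 eV

6.9242 eV


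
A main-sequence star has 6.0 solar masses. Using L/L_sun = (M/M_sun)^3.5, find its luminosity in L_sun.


L/L_sun = (M/M_sun)^3.5 = 6.0^3.5 = 529.0898

529.0898 L_sun


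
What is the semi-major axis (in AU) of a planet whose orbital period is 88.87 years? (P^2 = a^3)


a = P^(2/3) = 88.87^(2/3) = 19.9145

19.9145 AU


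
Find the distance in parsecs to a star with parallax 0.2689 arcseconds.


d = 1/p = 1/0.2689 = 3.7189

3.7189 pc


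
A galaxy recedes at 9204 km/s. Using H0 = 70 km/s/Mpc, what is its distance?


d = v / H0 = 9204 / 70 = 131.4857

131.4857 Mpc


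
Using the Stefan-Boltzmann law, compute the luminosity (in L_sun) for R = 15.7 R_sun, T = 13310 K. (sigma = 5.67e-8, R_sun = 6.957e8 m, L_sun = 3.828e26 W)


R = 15.7 * 6.957e8 m = 1.092249e+10 m. L = 4*pi*R^2*sigma*T^4 = 4*pi*(1.092249e+10)^2 * 5.67e-8 * 13310^4 = 2.667770442e+30 W. L/L_sun = 2.667770442e+30 / 3.828e26 = 6969.0973

6969.0973 L_sun


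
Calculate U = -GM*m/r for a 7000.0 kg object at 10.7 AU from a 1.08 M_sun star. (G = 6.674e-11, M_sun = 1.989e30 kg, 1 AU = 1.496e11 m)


M = 1.08 * 1.989e30 kg = 2.14812e+30 kg; r = 10.7 AU * 1.496e11 m/AU = 1.60072e+12 m. U = -GM*m/r = -(6.674e-11 * 2.14812e+30 * 7000.0) / 1.60072e+12 = -6.269e+11

-6.269e+11 J


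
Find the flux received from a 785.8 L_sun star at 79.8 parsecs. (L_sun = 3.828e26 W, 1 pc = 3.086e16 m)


F = L / (4*pi*d^2) = 3.008e+29 / (4*pi*(2.463e+18)^2) = 3.947e-09

3.947e-09 W/m^2


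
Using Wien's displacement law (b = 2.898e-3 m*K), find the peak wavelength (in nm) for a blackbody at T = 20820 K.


lam_max = b / T = 2.898e-3 / 20820 = 1.392e-07 m = 139.1931 nm

139.1931 nm


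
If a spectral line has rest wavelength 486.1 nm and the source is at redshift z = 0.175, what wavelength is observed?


lam_obs = lam_emit * (1 + z) = 486.1 * (1 + 0.175) = 571.1675

571.1675 nm


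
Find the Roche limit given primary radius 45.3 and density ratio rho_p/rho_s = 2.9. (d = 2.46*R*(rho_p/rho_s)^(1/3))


d_Roche = 2.46 * 45.3 * 2.9^(1/3) = 158.9154

158.9154


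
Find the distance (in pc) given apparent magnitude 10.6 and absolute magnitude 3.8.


d = 10^((m - M + 5)/5) = 10^((10.6 - 3.8 + 5)/5) = 229.0868

229.0868 pc


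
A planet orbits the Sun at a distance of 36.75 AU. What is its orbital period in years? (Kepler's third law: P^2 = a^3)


P = a^(3/2) = 36.75^1.5 = 222.785

222.785 years


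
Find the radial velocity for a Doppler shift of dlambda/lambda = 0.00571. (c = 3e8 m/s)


v = (dlambda/lambda) * c = 0.00571 * 3e8 = 1.713e+06

1.713e+06 m/s


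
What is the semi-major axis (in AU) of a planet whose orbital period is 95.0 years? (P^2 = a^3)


a = P^(2/3) = 95.0^(2/3) = 20.8201

20.8201 AU


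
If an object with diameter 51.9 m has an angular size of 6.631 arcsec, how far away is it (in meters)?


D = size / theta_rad, theta_rad = 6.631 * pi/(180*3600) = 3.215e-05, D = 1.614e+06

1.614e+06 m


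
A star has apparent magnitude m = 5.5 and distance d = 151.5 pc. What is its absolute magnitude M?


M = m - 5*log10(d) + 5 = 5.5 - 5*log10(151.5) + 5 = -0.4021

-0.4021


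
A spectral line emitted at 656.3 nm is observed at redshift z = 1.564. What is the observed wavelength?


lam_obs = lam_emit * (1 + z) = 656.3 * (1 + 1.564) = 1682.7532

1682.7532 nm


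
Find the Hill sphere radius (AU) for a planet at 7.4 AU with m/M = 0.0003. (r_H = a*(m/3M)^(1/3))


r_H = a * (m/3M)^(1/3) = 7.4 * (0.0003/3)^(1/3) = 0.3435

0.3435 AU


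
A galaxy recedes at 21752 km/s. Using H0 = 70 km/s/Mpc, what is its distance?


d = v / H0 = 21752 / 70 = 310.7429

310.7429 Mpc


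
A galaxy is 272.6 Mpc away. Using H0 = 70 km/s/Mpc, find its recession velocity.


v = H0 * d = 70 * 272.6 = 19082.0

19082.0 km/s


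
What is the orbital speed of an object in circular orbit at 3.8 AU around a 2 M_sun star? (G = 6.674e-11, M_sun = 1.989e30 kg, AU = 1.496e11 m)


v = sqrt(GM/r) = sqrt(6.674e-11 * 3.978e+30 / 5.685e+11) = 21610.6533

21610.6533 m/s


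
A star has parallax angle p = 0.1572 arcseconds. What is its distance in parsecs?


d = 1/p = 1/0.1572 = 6.3613

6.3613 pc


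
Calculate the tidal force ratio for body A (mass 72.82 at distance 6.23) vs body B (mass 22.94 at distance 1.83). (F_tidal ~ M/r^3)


Ratio = (M1/r1^3) / (M2/r2^3) = (72.82/6.23^3) / (22.94/1.83^3) = 0.0805

0.0805


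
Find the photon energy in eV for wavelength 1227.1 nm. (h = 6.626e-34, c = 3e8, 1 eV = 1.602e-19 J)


E = hc/lambda = 6.626e-34 * 3e8 / 1.227e-06 = 1.620e-19 J = 1.0112 eV

1.0112 eV


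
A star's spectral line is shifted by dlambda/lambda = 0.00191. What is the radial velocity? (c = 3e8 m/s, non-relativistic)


v = (dlambda/lambda) * c = 0.00191 * 3e8 = 573000.0

573000.0 m/s


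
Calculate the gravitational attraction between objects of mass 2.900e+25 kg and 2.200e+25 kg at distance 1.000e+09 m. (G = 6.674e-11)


F = G*m1*m2/r^2 = 6.674e-11 * 2.900e+25 * 2.200e+25 / (1.000e+09)^2 = 6.674e-11 * 6.380e+50 / 1.000e+18 = 4.258e+22

4.258e+22 N


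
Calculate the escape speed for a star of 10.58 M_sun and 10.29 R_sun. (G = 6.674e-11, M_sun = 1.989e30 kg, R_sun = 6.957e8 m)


M = 10.58 * 1.989e30 kg = 2.104362e+31 kg; R = 10.29 * 6.957e8 m = 7.158753e+09 m. v_esc = sqrt(2GM/R) = sqrt(2 * 6.674e-11 * 2.104362e+31 / 7.158753e+09) = 626396.9513

626396.9513 m/s


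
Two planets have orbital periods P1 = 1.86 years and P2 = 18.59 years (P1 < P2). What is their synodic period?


1/P_syn = |1/P1 - 1/P2| = |1/1.86 - 1/18.59| => P_syn = 2.0668

2.0668 years


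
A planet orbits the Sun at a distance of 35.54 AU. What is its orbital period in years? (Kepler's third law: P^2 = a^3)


P = a^(3/2) = 35.54^1.5 = 211.8733

211.8733 years


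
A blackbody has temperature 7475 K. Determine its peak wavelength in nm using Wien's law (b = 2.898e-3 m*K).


lam_max = b / T = 2.898e-3 / 7475 = 3.877e-07 m = 387.6923 nm

387.6923 nm


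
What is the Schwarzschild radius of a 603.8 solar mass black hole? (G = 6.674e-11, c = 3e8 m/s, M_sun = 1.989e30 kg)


M = 603.8 * 1.989e30 kg = 1.2009582e+33 kg. rs = 2GM/c^2 = 2 * 6.674e-11 * 1.2009582e+33 / (3e8)^2 = 1.781e+06

1.781e+06 m


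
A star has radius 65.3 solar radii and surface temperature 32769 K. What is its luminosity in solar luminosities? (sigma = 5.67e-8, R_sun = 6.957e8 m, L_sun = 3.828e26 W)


R = 65.3 * 6.957e8 m = 4.542921e+10 m. L = 4*pi*R^2*sigma*T^4 = 4*pi*(4.542921e+10)^2 * 5.67e-8 * 32769^4 = 1.695571256e+33 W. L/L_sun = 1.695571256e+33 / 3.828e26 = 4.429e+06

4.429e+06 L_sun


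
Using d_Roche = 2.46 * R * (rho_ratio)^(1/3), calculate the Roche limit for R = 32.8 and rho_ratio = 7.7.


d_Roche = 2.46 * 32.8 * 7.7^(1/3) = 159.333

159.333


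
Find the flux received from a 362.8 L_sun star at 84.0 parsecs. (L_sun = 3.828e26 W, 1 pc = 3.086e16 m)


F = L / (4*pi*d^2) = 1.389e+29 / (4*pi*(2.592e+18)^2) = 1.645e-09

1.645e-09 W/m^2


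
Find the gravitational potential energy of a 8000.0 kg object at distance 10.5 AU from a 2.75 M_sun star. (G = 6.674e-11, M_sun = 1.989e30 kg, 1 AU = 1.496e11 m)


M = 2.75 * 1.989e30 kg = 5.46975e+30 kg; r = 10.5 AU * 1.496e11 m/AU = 1.5708e+12 m. U = -GM*m/r = -(6.674e-11 * 5.46975e+30 * 8000.0) / 1.5708e+12 = -1.859e+12

-1.859e+12 J


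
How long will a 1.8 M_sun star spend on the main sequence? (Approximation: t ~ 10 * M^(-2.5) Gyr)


t = 10 * M^(-2.5) = 10 * 1.8^(-2.5) = 2.3005

2.3005 Gyr


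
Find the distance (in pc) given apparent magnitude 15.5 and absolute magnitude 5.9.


d = 10^((m - M + 5)/5) = 10^((15.5 - 5.9 + 5)/5) = 831.7638

831.7638 pc


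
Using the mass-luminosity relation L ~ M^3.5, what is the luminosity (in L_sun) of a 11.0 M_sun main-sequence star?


L/L_sun = (M/M_sun)^3.5 = 11.0^3.5 = 4414.4276

4414.4276 L_sun


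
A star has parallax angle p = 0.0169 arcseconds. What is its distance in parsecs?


d = 1/p = 1/0.0169 = 59.1716

59.1716 pc


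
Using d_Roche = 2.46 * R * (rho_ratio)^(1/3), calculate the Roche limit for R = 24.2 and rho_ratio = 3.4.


d_Roche = 2.46 * 24.2 * 3.4^(1/3) = 89.5179

89.5179


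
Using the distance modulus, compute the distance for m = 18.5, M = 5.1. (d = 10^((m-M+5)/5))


d = 10^((m - M + 5)/5) = 10^((18.5 - 5.1 + 5)/5) = 4786.3009

4786.3009 pc


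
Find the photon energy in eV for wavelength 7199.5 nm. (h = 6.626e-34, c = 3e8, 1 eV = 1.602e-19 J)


E = hc/lambda = 6.626e-34 * 3e8 / 7.200e-06 = 2.761e-20 J = 0.1723 eV

0.1723 eV


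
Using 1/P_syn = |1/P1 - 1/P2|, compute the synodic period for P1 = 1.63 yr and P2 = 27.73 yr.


1/P_syn = |1/P1 - 1/P2| = |1/1.63 - 1/27.73| => P_syn = 1.7318

1.7318 years


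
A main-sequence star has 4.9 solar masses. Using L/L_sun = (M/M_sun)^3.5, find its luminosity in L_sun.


L/L_sun = (M/M_sun)^3.5 = 4.9^3.5 = 260.4272

260.4272 L_sun


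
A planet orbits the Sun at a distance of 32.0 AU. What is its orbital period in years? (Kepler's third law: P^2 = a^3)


P = a^(3/2) = 32.0^1.5 = 181.0193

181.0193 years


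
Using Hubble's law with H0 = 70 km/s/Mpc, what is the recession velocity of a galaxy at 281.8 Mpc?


v = H0 * d = 70 * 281.8 = 19726.0

19726.0 km/s


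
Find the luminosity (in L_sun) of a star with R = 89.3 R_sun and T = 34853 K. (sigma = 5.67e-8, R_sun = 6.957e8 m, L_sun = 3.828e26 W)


R = 89.3 * 6.957e8 m = 6.212601e+10 m. L = 4*pi*R^2*sigma*T^4 = 4*pi*(6.212601e+10)^2 * 5.67e-8 * 34853^4 = 4.057892265e+33 W. L/L_sun = 4.057892265e+33 / 3.828e26 = 1.060e+07

1.060e+07 L_sun


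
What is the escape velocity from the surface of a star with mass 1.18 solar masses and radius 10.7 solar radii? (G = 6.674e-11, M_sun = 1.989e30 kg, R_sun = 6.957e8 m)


M = 1.18 * 1.989e30 kg = 2.34702e+30 kg; R = 10.7 * 6.957e8 m = 7.44399e+09 m. v_esc = sqrt(2GM/R) = sqrt(2 * 6.674e-11 * 2.34702e+30 / 7.44399e+09) = 205146.2599

205146.2599 m/s


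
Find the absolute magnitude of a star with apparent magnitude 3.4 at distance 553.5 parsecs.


M = m - 5*log10(d) + 5 = 3.4 - 5*log10(553.5) + 5 = -5.3156

-5.3156


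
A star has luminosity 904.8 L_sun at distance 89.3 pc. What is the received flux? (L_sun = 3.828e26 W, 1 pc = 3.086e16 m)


F = L / (4*pi*d^2) = 3.464e+29 / (4*pi*(2.756e+18)^2) = 3.629e-09

3.629e-09 W/m^2


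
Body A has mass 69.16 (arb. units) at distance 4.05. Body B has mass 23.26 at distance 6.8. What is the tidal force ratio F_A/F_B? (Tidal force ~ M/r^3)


Ratio = (M1/r1^3) / (M2/r2^3) = (69.16/4.05^3) / (23.26/6.8^3) = 14.0737

14.0737


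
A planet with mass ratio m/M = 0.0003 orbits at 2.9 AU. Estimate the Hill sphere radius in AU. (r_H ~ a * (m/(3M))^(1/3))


r_H = a * (m/3M)^(1/3) = 2.9 * (0.0003/3)^(1/3) = 0.1346

0.1346 AU


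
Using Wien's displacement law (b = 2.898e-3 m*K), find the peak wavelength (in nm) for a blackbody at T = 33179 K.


lam_max = b / T = 2.898e-3 / 33179 = 8.734e-08 m = 87.3444 nm

87.3444 nm


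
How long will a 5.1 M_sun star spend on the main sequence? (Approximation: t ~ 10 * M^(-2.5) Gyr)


t = 10 * M^(-2.5) = 10 * 5.1^(-2.5) = 0.1702

0.1702 Gyr


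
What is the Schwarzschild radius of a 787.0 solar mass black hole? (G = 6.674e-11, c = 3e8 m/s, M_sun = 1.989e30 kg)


M = 787.0 * 1.989e30 kg = 1.565343e+33 kg. rs = 2GM/c^2 = 2 * 6.674e-11 * 1.565343e+33 / (3e8)^2 = 2.322e+06

2.322e+06 m


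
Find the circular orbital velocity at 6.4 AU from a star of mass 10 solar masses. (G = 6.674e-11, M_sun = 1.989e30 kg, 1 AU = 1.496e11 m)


v = sqrt(GM/r) = sqrt(6.674e-11 * 1.989e+31 / 9.574e+11) = 37235.2873

37235.2873 m/s


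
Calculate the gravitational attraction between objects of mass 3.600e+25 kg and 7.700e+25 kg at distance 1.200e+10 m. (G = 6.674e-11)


F = G*m1*m2/r^2 = 6.674e-11 * 3.600e+25 * 7.700e+25 / (1.200e+10)^2 = 6.674e-11 * 2.772e+51 / 1.440e+20 = 1.285e+21

1.285e+21 N


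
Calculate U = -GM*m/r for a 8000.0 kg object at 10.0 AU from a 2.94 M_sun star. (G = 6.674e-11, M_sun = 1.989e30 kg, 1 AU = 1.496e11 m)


M = 2.94 * 1.989e30 kg = 5.84766e+30 kg; r = 10.0 AU * 1.496e11 m/AU = 1.496e+12 m. U = -GM*m/r = -(6.674e-11 * 5.84766e+30 * 8000.0) / 1.496e+12 = -2.087e+12

-2.087e+12 J


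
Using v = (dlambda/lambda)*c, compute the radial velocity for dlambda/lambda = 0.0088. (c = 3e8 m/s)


v = (dlambda/lambda) * c = 0.0088 * 3e8 = 2.640e+06

2.640e+06 m/s


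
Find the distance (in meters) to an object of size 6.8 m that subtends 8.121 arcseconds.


D = size / theta_rad, theta_rad = 8.121 * pi/(180*3600) = 3.937e-05, D = 172712.8041

172712.8041 m


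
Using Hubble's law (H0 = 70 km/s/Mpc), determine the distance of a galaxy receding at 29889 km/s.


d = v / H0 = 29889 / 70 = 426.9857

426.9857 Mpc


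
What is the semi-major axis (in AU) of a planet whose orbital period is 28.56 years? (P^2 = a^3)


a = P^(2/3) = 28.56^(2/3) = 9.3434

9.3434 AU


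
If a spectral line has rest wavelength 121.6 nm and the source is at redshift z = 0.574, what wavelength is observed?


lam_obs = lam_emit * (1 + z) = 121.6 * (1 + 0.574) = 191.3984

191.3984 nm


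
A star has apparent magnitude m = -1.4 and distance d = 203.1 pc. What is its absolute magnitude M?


M = m - 5*log10(d) + 5 = -1.4 - 5*log10(203.1) + 5 = -7.9385

-7.9385


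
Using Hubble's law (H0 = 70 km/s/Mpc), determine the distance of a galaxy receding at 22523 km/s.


d = v / H0 = 22523 / 70 = 321.7571

321.7571 Mpc


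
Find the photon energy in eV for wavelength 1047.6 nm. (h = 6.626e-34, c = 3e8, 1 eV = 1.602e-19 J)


E = hc/lambda = 6.626e-34 * 3e8 / 1.048e-06 = 1.897e-19 J = 1.1844 eV

1.1844 eV


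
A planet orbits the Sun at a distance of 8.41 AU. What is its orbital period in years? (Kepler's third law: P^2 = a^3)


P = a^(3/2) = 8.41^1.5 = 24.389

24.389 years


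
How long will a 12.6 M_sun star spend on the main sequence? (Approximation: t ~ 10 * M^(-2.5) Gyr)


t = 10 * M^(-2.5) = 10 * 12.6^(-2.5) = 0.0177

0.0177 Gyr


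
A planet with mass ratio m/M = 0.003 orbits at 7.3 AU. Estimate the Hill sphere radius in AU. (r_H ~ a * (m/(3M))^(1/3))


r_H = a * (m/3M)^(1/3) = 7.3 * (0.003/3)^(1/3) = 0.73

0.73 AU


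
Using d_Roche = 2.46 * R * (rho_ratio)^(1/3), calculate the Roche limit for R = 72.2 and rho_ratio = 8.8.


d_Roche = 2.46 * 72.2 * 8.8^(1/3) = 366.6907

366.6907


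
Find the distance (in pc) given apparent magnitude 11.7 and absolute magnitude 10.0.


d = 10^((m - M + 5)/5) = 10^((11.7 - 10.0 + 5)/5) = 21.8776

21.8776 pc


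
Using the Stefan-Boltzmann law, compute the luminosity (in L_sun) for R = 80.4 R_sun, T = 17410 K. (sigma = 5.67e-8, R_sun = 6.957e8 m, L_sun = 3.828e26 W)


R = 80.4 * 6.957e8 m = 5.593428e+10 m. L = 4*pi*R^2*sigma*T^4 = 4*pi*(5.593428e+10)^2 * 5.67e-8 * 17410^4 = 2.048066772e+32 W. L/L_sun = 2.048066772e+32 / 3.828e26 = 535022.6677

535022.6677 L_sun


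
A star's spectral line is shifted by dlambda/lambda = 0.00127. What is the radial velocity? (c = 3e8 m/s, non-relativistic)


v = (dlambda/lambda) * c = 0.00127 * 3e8 = 381000.0

381000.0 m/s


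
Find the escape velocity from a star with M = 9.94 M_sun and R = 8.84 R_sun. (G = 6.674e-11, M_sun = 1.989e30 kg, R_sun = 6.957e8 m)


M = 9.94 * 1.989e30 kg = 1.977066e+31 kg; R = 8.84 * 6.957e8 m = 6.149988e+09 m. v_esc = sqrt(2GM/R) = sqrt(2 * 6.674e-11 * 1.977066e+31 / 6.149988e+09) = 655060.7054

655060.7054 m/s


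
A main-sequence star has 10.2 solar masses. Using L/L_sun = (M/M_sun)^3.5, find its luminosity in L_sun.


L/L_sun = (M/M_sun)^3.5 = 10.2^3.5 = 3389.2266

3389.2266 L_sun


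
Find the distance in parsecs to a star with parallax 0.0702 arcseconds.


d = 1/p = 1/0.0702 = 14.245

14.245 pc


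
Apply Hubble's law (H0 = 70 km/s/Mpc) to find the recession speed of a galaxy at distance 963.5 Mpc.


v = H0 * d = 70 * 963.5 = 67445.0

67445.0 km/s


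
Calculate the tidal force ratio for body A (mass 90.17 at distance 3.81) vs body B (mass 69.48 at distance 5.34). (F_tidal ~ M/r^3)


Ratio = (M1/r1^3) / (M2/r2^3) = (90.17/3.81^3) / (69.48/5.34^3) = 3.5731

3.5731


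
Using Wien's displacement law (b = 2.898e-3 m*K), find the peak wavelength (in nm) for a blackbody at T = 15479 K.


lam_max = b / T = 2.898e-3 / 15479 = 1.872e-07 m = 187.2214 nm

187.2214 nm


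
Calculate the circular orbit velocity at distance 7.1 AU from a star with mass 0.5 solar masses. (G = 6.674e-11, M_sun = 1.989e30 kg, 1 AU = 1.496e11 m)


v = sqrt(GM/r) = sqrt(6.674e-11 * 9.945e+29 / 1.062e+12) = 7904.9754

7904.9754 m/s


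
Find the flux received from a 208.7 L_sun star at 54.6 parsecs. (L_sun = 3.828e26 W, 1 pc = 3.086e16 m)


F = L / (4*pi*d^2) = 7.989e+28 / (4*pi*(1.685e+18)^2) = 2.239e-09

2.239e-09 W/m^2


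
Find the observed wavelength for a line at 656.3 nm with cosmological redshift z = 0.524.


lam_obs = lam_emit * (1 + z) = 656.3 * (1 + 0.524) = 1000.2012

1000.2012 nm


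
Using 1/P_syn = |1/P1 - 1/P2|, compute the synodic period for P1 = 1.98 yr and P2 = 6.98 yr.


1/P_syn = |1/P1 - 1/P2| = |1/1.98 - 1/6.98| => P_syn = 2.7641

2.7641 years


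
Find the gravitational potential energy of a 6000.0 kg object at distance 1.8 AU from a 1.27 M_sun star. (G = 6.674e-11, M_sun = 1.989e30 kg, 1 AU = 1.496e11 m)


M = 1.27 * 1.989e30 kg = 2.52603e+30 kg; r = 1.8 AU * 1.496e11 m/AU = 2.6928e+11 m. U = -GM*m/r = -(6.674e-11 * 2.52603e+30 * 6000.0) / 2.6928e+11 = -3.756e+12

-3.756e+12 J


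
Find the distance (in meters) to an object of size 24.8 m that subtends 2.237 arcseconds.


D = size / theta_rad, theta_rad = 2.237 * pi/(180*3600) = 1.085e-05, D = 2.287e+06

2.287e+06 m


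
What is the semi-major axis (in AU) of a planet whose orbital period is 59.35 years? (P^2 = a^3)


a = P^(2/3) = 59.35^(2/3) = 15.2153

15.2153 AU


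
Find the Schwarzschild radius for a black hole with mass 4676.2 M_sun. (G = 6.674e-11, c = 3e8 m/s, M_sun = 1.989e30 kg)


M = 4676.2 * 1.989e30 kg = 9.3009618e+33 kg. rs = 2GM/c^2 = 2 * 6.674e-11 * 9.3009618e+33 / (3e8)^2 = 1.379e+07

1.379e+07 m


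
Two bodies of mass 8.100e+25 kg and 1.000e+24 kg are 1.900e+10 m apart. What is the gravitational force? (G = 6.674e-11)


F = G*m1*m2/r^2 = 6.674e-11 * 8.100e+25 * 1.000e+24 / (1.900e+10)^2 = 6.674e-11 * 8.100e+49 / 3.610e+20 = 1.497e+19

1.497e+19 N


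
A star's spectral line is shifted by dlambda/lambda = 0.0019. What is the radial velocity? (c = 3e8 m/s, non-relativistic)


v = (dlambda/lambda) * c = 0.0019 * 3e8 = 570000.0

570000.0 m/s


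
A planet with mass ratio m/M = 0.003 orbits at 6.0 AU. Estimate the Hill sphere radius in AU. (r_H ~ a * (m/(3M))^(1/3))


r_H = a * (m/3M)^(1/3) = 6.0 * (0.003/3)^(1/3) = 0.6

0.6 AU


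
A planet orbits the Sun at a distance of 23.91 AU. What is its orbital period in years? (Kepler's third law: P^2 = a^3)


P = a^(3/2) = 23.91^1.5 = 116.9148

116.9148 years


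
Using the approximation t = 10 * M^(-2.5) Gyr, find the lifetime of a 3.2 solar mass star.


t = 10 * M^(-2.5) = 10 * 3.2^(-2.5) = 0.5459

0.5459 Gyr


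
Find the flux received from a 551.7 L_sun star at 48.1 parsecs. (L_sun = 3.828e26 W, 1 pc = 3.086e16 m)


F = L / (4*pi*d^2) = 2.112e+29 / (4*pi*(1.484e+18)^2) = 7.628e-09

7.628e-09 W/m^2


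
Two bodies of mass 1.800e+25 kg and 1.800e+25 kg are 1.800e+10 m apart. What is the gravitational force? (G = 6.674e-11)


F = G*m1*m2/r^2 = 6.674e-11 * 1.800e+25 * 1.800e+25 / (1.800e+10)^2 = 6.674e-11 * 3.240e+50 / 3.240e+20 = 6.674e+19

6.674e+19 N


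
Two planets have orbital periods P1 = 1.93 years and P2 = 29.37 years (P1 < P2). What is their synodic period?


1/P_syn = |1/P1 - 1/P2| = |1/1.93 - 1/29.37| => P_syn = 2.0657

2.0657 years


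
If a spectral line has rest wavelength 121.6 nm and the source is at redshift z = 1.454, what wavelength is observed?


lam_obs = lam_emit * (1 + z) = 121.6 * (1 + 1.454) = 298.4064

298.4064 nm


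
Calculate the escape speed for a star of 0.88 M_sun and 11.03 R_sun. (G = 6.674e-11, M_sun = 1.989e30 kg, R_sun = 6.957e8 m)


M = 0.88 * 1.989e30 kg = 1.75032e+30 kg; R = 11.03 * 6.957e8 m = 7.673571e+09 m. v_esc = sqrt(2GM/R) = sqrt(2 * 6.674e-11 * 1.75032e+30 / 7.673571e+09) = 174489.006

174489.006 m/s


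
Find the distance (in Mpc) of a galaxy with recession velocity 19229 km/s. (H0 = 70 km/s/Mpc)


d = v / H0 = 19229 / 70 = 274.7

274.7 Mpc


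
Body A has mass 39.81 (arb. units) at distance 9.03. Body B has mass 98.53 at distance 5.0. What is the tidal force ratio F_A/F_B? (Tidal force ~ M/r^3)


Ratio = (M1/r1^3) / (M2/r2^3) = (39.81/9.03^3) / (98.53/5.0^3) = 0.0686

0.0686


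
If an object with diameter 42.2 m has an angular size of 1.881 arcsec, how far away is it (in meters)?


D = size / theta_rad, theta_rad = 1.881 * pi/(180*3600) = 9.119e-06, D = 4.628e+06

4.628e+06 m


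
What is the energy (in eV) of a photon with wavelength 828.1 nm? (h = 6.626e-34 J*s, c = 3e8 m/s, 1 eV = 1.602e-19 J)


E = hc/lambda = 6.626e-34 * 3e8 / 8.281e-07 = 2.400e-19 J = 1.4984 eV

1.4984 eV


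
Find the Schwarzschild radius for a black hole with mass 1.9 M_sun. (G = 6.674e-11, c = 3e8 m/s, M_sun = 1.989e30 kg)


M = 1.9 * 1.989e30 kg = 3.7791e+30 kg. rs = 2GM/c^2 = 2 * 6.674e-11 * 3.7791e+30 / (3e8)^2 = 5604.8252

5604.8252 m


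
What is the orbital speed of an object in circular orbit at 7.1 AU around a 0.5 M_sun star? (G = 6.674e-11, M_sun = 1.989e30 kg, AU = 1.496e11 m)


v = sqrt(GM/r) = sqrt(6.674e-11 * 9.945e+29 / 1.062e+12) = 7904.9754

7904.9754 m/s


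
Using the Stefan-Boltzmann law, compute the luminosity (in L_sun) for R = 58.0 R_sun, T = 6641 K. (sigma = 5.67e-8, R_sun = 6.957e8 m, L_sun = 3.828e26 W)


R = 58.0 * 6.957e8 m = 4.03506e+10 m. L = 4*pi*R^2*sigma*T^4 = 4*pi*(4.03506e+10)^2 * 5.67e-8 * 6641^4 = 2.256455836e+30 W. L/L_sun = 2.256455836e+30 / 3.828e26 = 5894.6077

5894.6077 L_sun


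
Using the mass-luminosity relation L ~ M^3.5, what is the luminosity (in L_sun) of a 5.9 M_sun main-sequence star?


L/L_sun = (M/M_sun)^3.5 = 5.9^3.5 = 498.8639

498.8639 L_sun


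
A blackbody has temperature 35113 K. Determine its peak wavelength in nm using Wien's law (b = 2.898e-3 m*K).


lam_max = b / T = 2.898e-3 / 35113 = 8.253e-08 m = 82.5335 nm

82.5335 nm


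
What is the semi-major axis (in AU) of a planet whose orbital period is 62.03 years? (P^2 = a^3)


a = P^(2/3) = 62.03^(2/3) = 15.67

15.67 AU


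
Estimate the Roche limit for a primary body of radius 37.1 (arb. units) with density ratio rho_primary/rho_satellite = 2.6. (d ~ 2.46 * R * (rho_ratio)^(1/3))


d_Roche = 2.46 * 37.1 * 2.6^(1/3) = 125.497

125.497


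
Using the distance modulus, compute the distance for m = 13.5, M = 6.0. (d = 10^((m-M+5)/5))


d = 10^((m - M + 5)/5) = 10^((13.5 - 6.0 + 5)/5) = 316.2278

316.2278 pc


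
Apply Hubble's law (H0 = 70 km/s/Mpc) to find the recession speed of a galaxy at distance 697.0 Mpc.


v = H0 * d = 70 * 697.0 = 48790.0

48790.0 km/s


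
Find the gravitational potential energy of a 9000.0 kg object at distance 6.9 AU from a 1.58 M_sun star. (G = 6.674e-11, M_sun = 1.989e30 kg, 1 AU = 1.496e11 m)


M = 1.58 * 1.989e30 kg = 3.14262e+30 kg; r = 6.9 AU * 1.496e11 m/AU = 1.03224e+12 m. U = -GM*m/r = -(6.674e-11 * 3.14262e+30 * 9000.0) / 1.03224e+12 = -1.829e+12

-1.829e+12 J


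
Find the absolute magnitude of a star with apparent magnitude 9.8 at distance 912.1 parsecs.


M = m - 5*log10(d) + 5 = 9.8 - 5*log10(912.1) + 5 = -2.123e-04

-2.123e-04


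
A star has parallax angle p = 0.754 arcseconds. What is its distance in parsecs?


d = 1/p = 1/0.754 = 1.3263

1.3263 pc


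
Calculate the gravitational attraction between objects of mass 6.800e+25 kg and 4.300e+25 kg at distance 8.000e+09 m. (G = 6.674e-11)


F = G*m1*m2/r^2 = 6.674e-11 * 6.800e+25 * 4.300e+25 / (8.000e+09)^2 = 6.674e-11 * 2.924e+51 / 6.400e+19 = 3.049e+21

3.049e+21 N


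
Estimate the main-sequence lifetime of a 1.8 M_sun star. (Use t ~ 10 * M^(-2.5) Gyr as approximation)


t = 10 * M^(-2.5) = 10 * 1.8^(-2.5) = 2.3005

2.3005 Gyr


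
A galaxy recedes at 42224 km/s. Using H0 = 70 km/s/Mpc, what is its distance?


d = v / H0 = 42224 / 70 = 603.2

603.2 Mpc


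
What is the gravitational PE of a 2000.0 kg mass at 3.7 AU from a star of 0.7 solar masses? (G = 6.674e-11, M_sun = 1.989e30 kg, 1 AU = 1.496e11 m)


M = 0.7 * 1.989e30 kg = 1.3923e+30 kg; r = 3.7 AU * 1.496e11 m/AU = 5.5352e+11 m. U = -GM*m/r = -(6.674e-11 * 1.3923e+30 * 2000.0) / 5.5352e+11 = -3.357e+11

-3.357e+11 J


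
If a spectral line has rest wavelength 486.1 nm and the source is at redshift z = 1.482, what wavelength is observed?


lam_obs = lam_emit * (1 + z) = 486.1 * (1 + 1.482) = 1206.5002

1206.5002 nm


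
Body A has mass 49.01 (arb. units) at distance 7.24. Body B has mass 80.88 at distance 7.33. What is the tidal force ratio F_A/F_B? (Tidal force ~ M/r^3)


Ratio = (M1/r1^3) / (M2/r2^3) = (49.01/7.24^3) / (80.88/7.33^3) = 0.6288

0.6288


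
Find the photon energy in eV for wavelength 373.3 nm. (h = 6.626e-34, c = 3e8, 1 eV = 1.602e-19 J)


E = hc/lambda = 6.626e-34 * 3e8 / 3.733e-07 = 5.325e-19 J = 3.3239 eV

3.3239 eV


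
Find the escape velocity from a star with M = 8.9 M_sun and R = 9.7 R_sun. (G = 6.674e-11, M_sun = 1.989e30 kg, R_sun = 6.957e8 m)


M = 8.9 * 1.989e30 kg = 1.77021e+31 kg; R = 9.7 * 6.957e8 m = 6.74829e+09 m. v_esc = sqrt(2GM/R) = sqrt(2 * 6.674e-11 * 1.77021e+31 / 6.74829e+09) = 591730.0504

591730.0504 m/s


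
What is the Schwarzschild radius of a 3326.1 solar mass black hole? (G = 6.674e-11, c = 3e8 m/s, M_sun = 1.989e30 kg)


M = 3326.1 * 1.989e30 kg = 6.6156129e+33 kg. rs = 2GM/c^2 = 2 * 6.674e-11 * 6.6156129e+33 / (3e8)^2 = 9.812e+06

9.812e+06 m


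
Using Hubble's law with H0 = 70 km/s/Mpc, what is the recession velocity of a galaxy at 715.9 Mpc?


v = H0 * d = 70 * 715.9 = 50113.0

50113.0 km/s


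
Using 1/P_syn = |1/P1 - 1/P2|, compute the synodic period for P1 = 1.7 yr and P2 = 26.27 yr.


1/P_syn = |1/P1 - 1/P2| = |1/1.7 - 1/26.27| => P_syn = 1.8176

1.8176 years


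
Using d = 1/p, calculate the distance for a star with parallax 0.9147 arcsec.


d = 1/p = 1/0.9147 = 1.0933

1.0933 pc


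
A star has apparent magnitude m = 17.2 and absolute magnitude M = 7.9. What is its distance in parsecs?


d = 10^((m - M + 5)/5) = 10^((17.2 - 7.9 + 5)/5) = 724.436

724.436 pc


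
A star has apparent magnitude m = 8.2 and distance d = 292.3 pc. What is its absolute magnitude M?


M = m - 5*log10(d) + 5 = 8.2 - 5*log10(292.3) + 5 = 0.8709

0.8709


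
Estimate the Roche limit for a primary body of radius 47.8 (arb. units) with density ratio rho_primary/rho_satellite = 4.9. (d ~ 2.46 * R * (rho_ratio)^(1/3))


d_Roche = 2.46 * 47.8 * 4.9^(1/3) = 199.7231

199.7231


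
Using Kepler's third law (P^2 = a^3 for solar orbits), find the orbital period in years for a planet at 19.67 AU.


P = a^(3/2) = 19.67^1.5 = 87.2382

87.2382 years


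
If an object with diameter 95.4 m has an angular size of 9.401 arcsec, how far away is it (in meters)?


D = size / theta_rad, theta_rad = 9.401 * pi/(180*3600) = 4.558e-05, D = 2.093e+06

2.093e+06 m


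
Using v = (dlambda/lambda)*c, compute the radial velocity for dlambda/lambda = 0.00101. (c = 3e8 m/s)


v = (dlambda/lambda) * c = 0.00101 * 3e8 = 303000.0

303000.0 m/s


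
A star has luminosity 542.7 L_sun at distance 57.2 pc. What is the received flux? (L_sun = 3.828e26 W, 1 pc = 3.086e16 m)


F = L / (4*pi*d^2) = 2.077e+29 / (4*pi*(1.765e+18)^2) = 5.306e-09

5.306e-09 W/m^2


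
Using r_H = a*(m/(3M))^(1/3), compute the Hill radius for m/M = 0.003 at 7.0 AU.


r_H = a * (m/3M)^(1/3) = 7.0 * (0.003/3)^(1/3) = 0.7

0.7 AU


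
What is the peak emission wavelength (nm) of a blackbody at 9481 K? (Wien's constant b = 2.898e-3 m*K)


lam_max = b / T = 2.898e-3 / 9481 = 3.057e-07 m = 305.664 nm

305.664 nm


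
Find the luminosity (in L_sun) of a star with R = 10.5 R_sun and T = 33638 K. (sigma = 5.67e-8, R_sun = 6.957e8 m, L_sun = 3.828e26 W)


R = 10.5 * 6.957e8 m = 7.30485e+09 m. L = 4*pi*R^2*sigma*T^4 = 4*pi*(7.30485e+09)^2 * 5.67e-8 * 33638^4 = 4.867838853e+31 W. L/L_sun = 4.867838853e+31 / 3.828e26 = 127164.0244

127164.0244 L_sun


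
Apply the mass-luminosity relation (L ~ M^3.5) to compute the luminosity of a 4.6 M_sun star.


L/L_sun = (M/M_sun)^3.5 = 4.6^3.5 = 208.7625

208.7625 L_sun


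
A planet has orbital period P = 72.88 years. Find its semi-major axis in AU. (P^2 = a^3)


a = P^(2/3) = 72.88^(2/3) = 17.4477

17.4477 AU


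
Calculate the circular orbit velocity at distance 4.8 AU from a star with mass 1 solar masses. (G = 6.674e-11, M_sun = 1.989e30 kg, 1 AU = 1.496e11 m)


v = sqrt(GM/r) = sqrt(6.674e-11 * 1.989e+30 / 7.181e+11) = 13596.4045

13596.4045 m/s


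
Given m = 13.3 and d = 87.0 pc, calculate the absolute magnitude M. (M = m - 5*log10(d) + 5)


M = m - 5*log10(d) + 5 = 13.3 - 5*log10(87.0) + 5 = 8.6024

8.6024


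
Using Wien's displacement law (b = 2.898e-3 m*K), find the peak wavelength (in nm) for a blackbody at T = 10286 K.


lam_max = b / T = 2.898e-3 / 10286 = 2.817e-07 m = 281.7422 nm

281.7422 nm


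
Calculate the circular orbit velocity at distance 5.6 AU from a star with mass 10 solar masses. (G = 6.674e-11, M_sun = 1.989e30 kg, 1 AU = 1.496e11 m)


v = sqrt(GM/r) = sqrt(6.674e-11 * 1.989e+31 / 8.378e+11) = 39806.1965

39806.1965 m/s


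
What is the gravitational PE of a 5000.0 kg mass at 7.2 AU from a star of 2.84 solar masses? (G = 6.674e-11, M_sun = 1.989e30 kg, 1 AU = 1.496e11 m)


M = 2.84 * 1.989e30 kg = 5.64876e+30 kg; r = 7.2 AU * 1.496e11 m/AU = 1.07712e+12 m. U = -GM*m/r = -(6.674e-11 * 5.64876e+30 * 5000.0) / 1.07712e+12 = -1.750e+12

-1.750e+12 J


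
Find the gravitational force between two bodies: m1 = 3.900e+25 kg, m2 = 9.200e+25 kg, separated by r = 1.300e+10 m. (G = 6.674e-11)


F = G*m1*m2/r^2 = 6.674e-11 * 3.900e+25 * 9.200e+25 / (1.300e+10)^2 = 6.674e-11 * 3.588e+51 / 1.690e+20 = 1.417e+21

1.417e+21 N


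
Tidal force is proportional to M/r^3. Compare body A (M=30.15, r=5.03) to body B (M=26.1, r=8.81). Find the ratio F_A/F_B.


Ratio = (M1/r1^3) / (M2/r2^3) = (30.15/5.03^3) / (26.1/8.81^3) = 6.2068

6.2068


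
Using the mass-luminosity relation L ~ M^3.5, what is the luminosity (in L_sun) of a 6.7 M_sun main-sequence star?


L/L_sun = (M/M_sun)^3.5 = 6.7^3.5 = 778.5057

778.5057 L_sun


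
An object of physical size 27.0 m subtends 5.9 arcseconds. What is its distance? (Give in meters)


D = size / theta_rad, theta_rad = 5.9 * pi/(180*3600) = 2.860e-05, D = 943923.6896

943923.6896 m


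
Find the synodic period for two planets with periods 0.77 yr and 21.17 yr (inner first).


1/P_syn = |1/P1 - 1/P2| = |1/0.77 - 1/21.17| => P_syn = 0.7991

0.7991 years


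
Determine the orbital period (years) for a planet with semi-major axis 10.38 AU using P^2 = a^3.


P = a^(3/2) = 10.38^1.5 = 33.4423

33.4423 years


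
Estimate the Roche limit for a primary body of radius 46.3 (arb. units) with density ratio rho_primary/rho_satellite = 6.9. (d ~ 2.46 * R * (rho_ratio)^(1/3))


d_Roche = 2.46 * 46.3 * 6.9^(1/3) = 216.8365

216.8365


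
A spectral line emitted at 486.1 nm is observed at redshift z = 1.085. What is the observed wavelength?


lam_obs = lam_emit * (1 + z) = 486.1 * (1 + 1.085) = 1013.5185

1013.5185 nm


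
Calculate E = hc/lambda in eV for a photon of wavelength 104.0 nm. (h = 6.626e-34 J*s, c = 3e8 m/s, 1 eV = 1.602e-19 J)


E = hc/lambda = 6.626e-34 * 3e8 / 1.040e-07 = 1.911e-18 J = 11.931 eV

11.931 eV


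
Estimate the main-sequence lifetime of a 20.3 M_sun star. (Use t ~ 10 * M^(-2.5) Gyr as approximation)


t = 10 * M^(-2.5) = 10 * 20.3^(-2.5) = 0.0054

0.0054 Gyr


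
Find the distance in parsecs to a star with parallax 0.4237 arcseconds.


d = 1/p = 1/0.4237 = 2.3602

2.3602 pc


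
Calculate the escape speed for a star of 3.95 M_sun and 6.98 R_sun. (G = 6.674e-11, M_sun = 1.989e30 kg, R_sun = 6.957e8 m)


M = 3.95 * 1.989e30 kg = 7.85655e+30 kg; R = 6.98 * 6.957e8 m = 4.855986e+09 m. v_esc = sqrt(2GM/R) = sqrt(2 * 6.674e-11 * 7.85655e+30 / 4.855986e+09) = 464713.5389

464713.5389 m/s


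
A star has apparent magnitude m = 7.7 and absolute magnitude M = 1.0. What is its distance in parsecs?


d = 10^((m - M + 5)/5) = 10^((7.7 - 1.0 + 5)/5) = 218.7762

218.7762 pc


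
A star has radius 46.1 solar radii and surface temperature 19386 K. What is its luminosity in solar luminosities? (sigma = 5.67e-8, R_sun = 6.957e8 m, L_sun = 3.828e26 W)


R = 46.1 * 6.957e8 m = 3.207177e+10 m. L = 4*pi*R^2*sigma*T^4 = 4*pi*(3.207177e+10)^2 * 5.67e-8 * 19386^4 = 1.035122179e+32 W. L/L_sun = 1.035122179e+32 / 3.828e26 = 270408.0927

270408.0927 L_sun


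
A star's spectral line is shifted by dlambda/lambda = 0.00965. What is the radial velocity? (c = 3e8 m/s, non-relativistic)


v = (dlambda/lambda) * c = 0.00965 * 3e8 = 2.895e+06

2.895e+06 m/s


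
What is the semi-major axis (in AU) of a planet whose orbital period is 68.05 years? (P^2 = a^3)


a = P^(2/3) = 68.05^(2/3) = 16.6681

16.6681 AU


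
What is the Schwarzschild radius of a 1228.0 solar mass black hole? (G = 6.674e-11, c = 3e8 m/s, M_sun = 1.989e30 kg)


M = 1228.0 * 1.989e30 kg = 2.442492e+33 kg. rs = 2GM/c^2 = 2 * 6.674e-11 * 2.442492e+33 / (3e8)^2 = 3.622e+06

3.622e+06 m


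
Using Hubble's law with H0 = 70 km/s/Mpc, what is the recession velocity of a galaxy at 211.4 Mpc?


v = H0 * d = 70 * 211.4 = 14798.0

14798.0 km/s


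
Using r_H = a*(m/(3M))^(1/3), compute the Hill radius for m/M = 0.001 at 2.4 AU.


r_H = a * (m/3M)^(1/3) = 2.4 * (0.001/3)^(1/3) = 0.1664

0.1664 AU


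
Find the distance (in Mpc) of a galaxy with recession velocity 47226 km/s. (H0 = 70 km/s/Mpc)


d = v / H0 = 47226 / 70 = 674.6571

674.6571 Mpc


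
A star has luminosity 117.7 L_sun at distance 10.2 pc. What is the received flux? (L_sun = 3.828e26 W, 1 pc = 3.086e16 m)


F = L / (4*pi*d^2) = 4.506e+28 / (4*pi*(3.148e+17)^2) = 3.619e-08

3.619e-08 W/m^2


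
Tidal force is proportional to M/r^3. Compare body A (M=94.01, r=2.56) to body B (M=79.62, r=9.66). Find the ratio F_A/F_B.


Ratio = (M1/r1^3) / (M2/r2^3) = (94.01/2.56^3) / (79.62/9.66^3) = 63.44

63.44
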